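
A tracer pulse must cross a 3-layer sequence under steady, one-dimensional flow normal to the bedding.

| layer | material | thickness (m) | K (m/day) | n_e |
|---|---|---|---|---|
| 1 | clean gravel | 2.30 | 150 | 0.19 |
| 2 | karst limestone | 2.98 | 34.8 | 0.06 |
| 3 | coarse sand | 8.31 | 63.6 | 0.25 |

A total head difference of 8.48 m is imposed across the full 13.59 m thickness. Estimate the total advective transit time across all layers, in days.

With flow normal to the layers, continuity requires the same specific discharge q through every layer.
Σ(b_i/K_i) = 2.30/150 + 2.98/34.8 + 8.31/63.6 = 0.2316 d.
q = Δh / Σ(b_i/K_i) = 8.48 / 0.2316 = 36.61 m/day.
In each layer the seepage velocity is v_i = q/n_i, so the layer transit time is t_i = b_i·n_i / q:
  layer 1 (clean gravel): t_1 = 2.30 × 0.19 / 36.61 = 0.01194 d
  layer 2 (karst limestone): t_2 = 2.98 × 0.06 / 36.61 = 0.004884 d
  layer 3 (coarse sand): t_3 = 8.31 × 0.25 / 36.61 = 0.05675 d
Total t = Σ t_i = 0.07357 days.

0.0736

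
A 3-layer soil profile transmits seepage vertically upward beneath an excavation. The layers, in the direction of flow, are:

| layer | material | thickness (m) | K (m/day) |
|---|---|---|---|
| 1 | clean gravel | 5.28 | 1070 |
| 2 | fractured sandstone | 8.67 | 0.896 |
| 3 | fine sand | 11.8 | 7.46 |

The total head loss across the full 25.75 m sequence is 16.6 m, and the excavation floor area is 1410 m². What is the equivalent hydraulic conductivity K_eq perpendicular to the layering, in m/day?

2.29

Flow is perpendicular to layering, so the layers act in series and the equivalent K is the thickness-weighted harmonic mean.
Total thickness L = 5.28 + 8.67 + 11.8 = 25.75 m.
Σ(b_i/K_i) = 5.28/1070 + 8.67/0.896 + 11.8/7.46 = 11.26 d.
K_eq = L / Σ(b_i/K_i) = 25.75 / 11.26 = 2.286 m/day.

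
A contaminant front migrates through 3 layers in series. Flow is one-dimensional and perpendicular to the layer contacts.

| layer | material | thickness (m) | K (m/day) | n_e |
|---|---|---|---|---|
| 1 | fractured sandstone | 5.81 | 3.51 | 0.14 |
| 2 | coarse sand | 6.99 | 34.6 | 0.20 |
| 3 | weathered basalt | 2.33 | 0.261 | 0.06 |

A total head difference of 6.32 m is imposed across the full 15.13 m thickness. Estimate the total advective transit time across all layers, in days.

With flow normal to the layers, continuity requires the same specific discharge q through every layer.
Σ(b_i/K_i) = 5.81/3.51 + 6.99/34.6 + 2.33/0.261 = 10.78 d.
q = Δh / Σ(b_i/K_i) = 6.32 / 10.78 = 0.5860 m/day.
In each layer the seepage velocity is v_i = q/n_i, so the layer transit time is t_i = b_i·n_i / q:
  layer 1 (fractured sandstone): t_1 = 5.81 × 0.14 / 0.5860 = 1.388 d
  layer 2 (coarse sand): t_2 = 6.99 × 0.20 / 0.5860 = 2.386 d
  layer 3 (weathered basalt): t_3 = 2.33 × 0.06 / 0.5860 = 0.2386 d
Total t = Σ t_i = 4.012 days.

4.01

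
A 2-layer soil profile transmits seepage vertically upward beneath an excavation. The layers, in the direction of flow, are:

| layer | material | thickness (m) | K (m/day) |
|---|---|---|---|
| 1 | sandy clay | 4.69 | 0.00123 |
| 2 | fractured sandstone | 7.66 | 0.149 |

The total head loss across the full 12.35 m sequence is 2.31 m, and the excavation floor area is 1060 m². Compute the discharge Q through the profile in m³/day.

0.634

Flow is perpendicular to layering, so the layers act in series and the equivalent K is the thickness-weighted harmonic mean.
Total thickness L = 4.69 + 7.66 = 12.35 m.
Σ(b_i/K_i) = 4.69/0.00123 + 7.66/0.149 = 3864 d.
K_eq = L / Σ(b_i/K_i) = 12.35 / 3864 = 0.003196 m/day.
Q = K_eq · A · (Δh/L) = 0.003196 × 1060 × (2.31/12.35) = 0.6336 m³/day.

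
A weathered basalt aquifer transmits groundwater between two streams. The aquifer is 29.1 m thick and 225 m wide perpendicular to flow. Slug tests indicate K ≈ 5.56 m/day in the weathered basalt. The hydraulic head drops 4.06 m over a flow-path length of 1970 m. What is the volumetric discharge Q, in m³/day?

Cross-sectional area A = 225 × 29.1 = 6548 m².
Hydraulic gradient i = Δh / L = 4.06 / 1970 = 0.002061.
Darcy's law: Q = K · A · i = 5.560 × 6548 × 0.002061 = 75.03 m³/day.

75.0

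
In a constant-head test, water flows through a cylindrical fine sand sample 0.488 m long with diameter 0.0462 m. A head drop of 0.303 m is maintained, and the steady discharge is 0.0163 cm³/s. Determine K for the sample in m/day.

1.35

Cross-sectional area A = π·(d/2)² = π × (0.0462/2)² = 0.001676 m².
Convert discharge: 0.0163 cm³/s = 1.630e-08 m³/s.
Darcy's law rearranged: K = Q·L / (A·Δh) = 1.630e-08 × 0.488 / (0.001676 × 0.303) = 1.566e-05 m/s = 1.353 m/day.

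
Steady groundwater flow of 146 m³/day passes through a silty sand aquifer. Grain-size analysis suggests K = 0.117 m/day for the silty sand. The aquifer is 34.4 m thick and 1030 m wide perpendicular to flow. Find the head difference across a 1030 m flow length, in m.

36.3

Cross-sectional area A = 1030 × 34.4 = 35432 m².
From Q = K·A·i, i = Q / (K·A) = 146 / (0.1170 × 35432) = 0.03522.
Head loss Δh = i · L = 0.03522 × 1030 = 36.28 m.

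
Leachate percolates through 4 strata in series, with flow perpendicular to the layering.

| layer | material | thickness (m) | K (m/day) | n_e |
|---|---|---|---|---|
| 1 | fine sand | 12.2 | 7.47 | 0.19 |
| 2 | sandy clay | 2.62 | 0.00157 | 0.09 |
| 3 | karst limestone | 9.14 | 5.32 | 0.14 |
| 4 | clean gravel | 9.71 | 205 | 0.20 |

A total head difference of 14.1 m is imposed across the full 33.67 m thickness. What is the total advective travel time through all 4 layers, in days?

With flow normal to the layers, continuity requires the same specific discharge q through every layer.
Σ(b_i/K_i) = 12.2/7.47 + 2.62/0.00157 + 9.14/5.32 + 9.71/205 = 1672 d.
q = Δh / Σ(b_i/K_i) = 14.1 / 1672 = 0.008432 m/day.
In each layer the seepage velocity is v_i = q/n_i, so the layer transit time is t_i = b_i·n_i / q:
  layer 1 (fine sand): t_1 = 12.2 × 0.19 / 0.008432 = 274.9 d
  layer 2 (sandy clay): t_2 = 2.62 × 0.09 / 0.008432 = 27.96 d
  layer 3 (karst limestone): t_3 = 9.14 × 0.14 / 0.008432 = 151.8 d
  layer 4 (clean gravel): t_4 = 9.71 × 0.20 / 0.008432 = 230.3 d
Total t = Σ t_i = 684.9 days.

685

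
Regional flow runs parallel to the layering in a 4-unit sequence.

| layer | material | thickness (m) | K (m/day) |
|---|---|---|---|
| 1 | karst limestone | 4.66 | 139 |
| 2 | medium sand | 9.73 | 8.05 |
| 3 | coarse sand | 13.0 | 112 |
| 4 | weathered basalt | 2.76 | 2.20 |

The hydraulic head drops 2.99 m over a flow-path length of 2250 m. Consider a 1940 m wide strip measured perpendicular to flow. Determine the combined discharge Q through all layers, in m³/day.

5640

Flow is parallel to layering, so each bed carries its own Darcy discharge and the transmissivities add.
Σ(K_i·b_i) = 139×4.66 + 8.05×9.73 + 112×13.0 + 2.20×2.76 = 2188 m²/day.
Hydraulic gradient i = Δh / L = 2.99 / 2250 = 0.001329.
Q = Σ(K_i·b_i) · W · i = 2188 × 1940 × 0.001329 = 5641 m³/day.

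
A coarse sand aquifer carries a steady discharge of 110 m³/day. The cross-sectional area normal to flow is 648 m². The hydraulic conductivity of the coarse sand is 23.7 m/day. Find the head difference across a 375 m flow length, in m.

2.69

From Q = K·A·i, i = Q / (K·A) = 110 / (23.70 × 648.0) = 0.007163.
Head loss Δh = i · L = 0.007163 × 375 = 2.686 m.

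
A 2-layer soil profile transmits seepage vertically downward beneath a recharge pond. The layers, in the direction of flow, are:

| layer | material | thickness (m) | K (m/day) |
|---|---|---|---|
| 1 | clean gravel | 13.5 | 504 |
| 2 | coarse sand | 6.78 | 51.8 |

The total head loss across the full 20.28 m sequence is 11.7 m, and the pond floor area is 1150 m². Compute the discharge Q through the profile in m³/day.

Flow is perpendicular to layering, so the layers act in series and the equivalent K is the thickness-weighted harmonic mean.
Total thickness L = 13.5 + 6.78 = 20.28 m.
Σ(b_i/K_i) = 13.5/504 + 6.78/51.8 = 0.1577 d.
K_eq = L / Σ(b_i/K_i) = 20.28 / 0.1577 = 128.6 m/day.
Q = K_eq · A · (Δh/L) = 128.6 × 1150 × (11.7/20.28) = 85334 m³/day.

85300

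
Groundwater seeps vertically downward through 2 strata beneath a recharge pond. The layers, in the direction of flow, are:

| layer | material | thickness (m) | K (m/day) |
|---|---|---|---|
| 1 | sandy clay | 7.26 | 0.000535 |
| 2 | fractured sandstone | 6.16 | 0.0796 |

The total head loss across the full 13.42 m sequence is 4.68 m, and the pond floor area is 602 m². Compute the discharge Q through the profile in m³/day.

0.206

Flow is perpendicular to layering, so the layers act in series and the equivalent K is the thickness-weighted harmonic mean.
Total thickness L = 7.26 + 6.16 = 13.42 m.
Σ(b_i/K_i) = 7.26/0.000535 + 6.16/0.0796 = 13647 d.
K_eq = L / Σ(b_i/K_i) = 13.42 / 13647 = 0.0009833 m/day.
Q = K_eq · A · (Δh/L) = 0.0009833 × 602 × (4.68/13.42) = 0.2064 m³/day.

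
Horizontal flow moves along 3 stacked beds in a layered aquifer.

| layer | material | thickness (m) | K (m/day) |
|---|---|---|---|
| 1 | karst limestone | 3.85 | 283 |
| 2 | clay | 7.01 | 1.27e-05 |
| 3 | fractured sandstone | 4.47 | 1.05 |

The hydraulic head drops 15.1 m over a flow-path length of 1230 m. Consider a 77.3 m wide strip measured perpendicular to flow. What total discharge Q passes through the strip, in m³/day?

Flow is parallel to layering, so each bed carries its own Darcy discharge and the transmissivities add.
Σ(K_i·b_i) = 283×3.85 + 1.27e-05×7.01 + 1.05×4.47 = 1094 m²/day.
Hydraulic gradient i = Δh / L = 15.1 / 1230 = 0.01228.
Q = Σ(K_i·b_i) · W · i = 1094 × 77.3 × 0.01228 = 1038 m³/day.

1040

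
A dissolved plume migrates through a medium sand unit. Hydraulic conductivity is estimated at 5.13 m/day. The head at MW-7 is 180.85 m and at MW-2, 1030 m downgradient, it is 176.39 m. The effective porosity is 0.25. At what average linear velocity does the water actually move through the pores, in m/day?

Hydraulic gradient i = (180.85 − 176.39) / 1030 = 4.46 / 1030 = 0.004330.
Darcy flux q = K · i = 5.130 × 0.004330 = 0.02221 m/day.
Seepage velocity v = q / n_e = 0.02221 / 0.25 = 0.08885 m/day.

0.0889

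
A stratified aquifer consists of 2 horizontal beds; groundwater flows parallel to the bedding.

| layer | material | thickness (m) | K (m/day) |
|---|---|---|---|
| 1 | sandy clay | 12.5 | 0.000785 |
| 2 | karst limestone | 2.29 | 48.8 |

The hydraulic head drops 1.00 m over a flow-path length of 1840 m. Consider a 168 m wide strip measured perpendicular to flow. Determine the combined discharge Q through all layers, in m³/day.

10.2

Flow is parallel to layering, so each bed carries its own Darcy discharge and the transmissivities add.
Σ(K_i·b_i) = 0.000785×12.5 + 48.8×2.29 = 111.8 m²/day.
Hydraulic gradient i = Δh / L = 1.00 / 1840 = 0.0005435.
Q = Σ(K_i·b_i) · W · i = 111.8 × 168 × 0.0005435 = 10.20 m³/day.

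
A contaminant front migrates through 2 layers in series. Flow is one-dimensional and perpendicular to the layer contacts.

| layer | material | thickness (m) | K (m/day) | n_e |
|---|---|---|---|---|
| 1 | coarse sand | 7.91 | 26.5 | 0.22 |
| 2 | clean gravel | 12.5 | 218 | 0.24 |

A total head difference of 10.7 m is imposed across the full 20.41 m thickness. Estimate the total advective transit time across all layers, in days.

With flow normal to the layers, continuity requires the same specific discharge q through every layer.
Σ(b_i/K_i) = 7.91/26.5 + 12.5/218 = 0.3558 d.
q = Δh / Σ(b_i/K_i) = 10.7 / 0.3558 = 30.07 m/day.
In each layer the seepage velocity is v_i = q/n_i, so the layer transit time is t_i = b_i·n_i / q:
  layer 1 (coarse sand): t_1 = 7.91 × 0.22 / 30.07 = 0.05787 d
  layer 2 (clean gravel): t_2 = 12.5 × 0.24 / 30.07 = 0.09977 d
Total t = Σ t_i = 0.1576 days.

0.158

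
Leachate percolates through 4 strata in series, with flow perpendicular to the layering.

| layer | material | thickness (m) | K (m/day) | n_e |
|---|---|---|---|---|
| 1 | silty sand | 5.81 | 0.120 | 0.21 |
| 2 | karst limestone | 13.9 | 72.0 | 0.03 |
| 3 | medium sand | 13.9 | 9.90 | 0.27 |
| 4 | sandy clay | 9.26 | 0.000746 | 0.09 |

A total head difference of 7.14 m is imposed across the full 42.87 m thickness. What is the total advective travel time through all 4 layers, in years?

With flow normal to the layers, continuity requires the same specific discharge q through every layer.
Σ(b_i/K_i) = 5.81/0.120 + 13.9/72.0 + 13.9/9.90 + 9.26/0.000746 = 12463 d.
q = Δh / Σ(b_i/K_i) = 7.14 / 12463 = 0.0005729 m/day.
In each layer the seepage velocity is v_i = q/n_i, so the layer transit time is t_i = b_i·n_i / q:
  layer 1 (silty sand): t_1 = 5.81 × 0.21 / 0.0005729 = 2130 d
  layer 2 (karst limestone): t_2 = 13.9 × 0.03 / 0.0005729 = 727.9 d
  layer 3 (medium sand): t_3 = 13.9 × 0.27 / 0.0005729 = 6551 d
  layer 4 (sandy clay): t_4 = 9.26 × 0.09 / 0.0005729 = 1455 d
Total t = Σ t_i = 10863 days = 29.74 years.

29.7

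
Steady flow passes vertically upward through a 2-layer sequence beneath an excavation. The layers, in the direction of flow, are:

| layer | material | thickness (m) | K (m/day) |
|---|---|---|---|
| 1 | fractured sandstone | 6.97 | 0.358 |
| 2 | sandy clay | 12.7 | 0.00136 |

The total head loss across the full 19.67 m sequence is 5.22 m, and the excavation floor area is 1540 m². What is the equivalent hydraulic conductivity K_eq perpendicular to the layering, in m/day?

0.00210

Flow is perpendicular to layering, so the layers act in series and the equivalent K is the thickness-weighted harmonic mean.
Total thickness L = 6.97 + 12.7 = 19.67 m.
Σ(b_i/K_i) = 6.97/0.358 + 12.7/0.00136 = 9358 d.
K_eq = L / Σ(b_i/K_i) = 19.67 / 9358 = 0.002102 m/day.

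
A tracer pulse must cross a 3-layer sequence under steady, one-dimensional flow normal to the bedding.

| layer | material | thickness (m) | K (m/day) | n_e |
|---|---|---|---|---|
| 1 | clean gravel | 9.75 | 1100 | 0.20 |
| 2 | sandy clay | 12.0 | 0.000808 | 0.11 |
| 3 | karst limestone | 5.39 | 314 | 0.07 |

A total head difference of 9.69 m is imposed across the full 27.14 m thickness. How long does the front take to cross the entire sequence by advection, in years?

15.3

With flow normal to the layers, continuity requires the same specific discharge q through every layer.
Σ(b_i/K_i) = 9.75/1100 + 12.0/0.000808 + 5.39/314 = 14852 d.
q = Δh / Σ(b_i/K_i) = 9.69 / 14852 = 0.0006525 m/day.
In each layer the seepage velocity is v_i = q/n_i, so the layer transit time is t_i = b_i·n_i / q:
  layer 1 (clean gravel): t_1 = 9.75 × 0.20 / 0.0006525 = 2989 d
  layer 2 (sandy clay): t_2 = 12.0 × 0.11 / 0.0006525 = 2023 d
  layer 3 (karst limestone): t_3 = 5.39 × 0.07 / 0.0006525 = 578.3 d
Total t = Σ t_i = 5590 days = 15.30 years.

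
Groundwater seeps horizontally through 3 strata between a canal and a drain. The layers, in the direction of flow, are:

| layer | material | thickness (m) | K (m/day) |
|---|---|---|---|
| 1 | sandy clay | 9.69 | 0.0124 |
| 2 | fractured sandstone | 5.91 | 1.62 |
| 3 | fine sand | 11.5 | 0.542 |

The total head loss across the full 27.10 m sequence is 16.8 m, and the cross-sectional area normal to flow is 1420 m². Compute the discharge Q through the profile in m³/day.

Flow is perpendicular to layering, so the layers act in series and the equivalent K is the thickness-weighted harmonic mean.
Total thickness L = 9.69 + 5.91 + 11.5 = 27.10 m.
Σ(b_i/K_i) = 9.69/0.0124 + 5.91/1.62 + 11.5/0.542 = 806.3 d.
K_eq = L / Σ(b_i/K_i) = 27.10 / 806.3 = 0.03361 m/day.
Q = K_eq · A · (Δh/L) = 0.03361 × 1420 × (16.8/27.10) = 29.59 m³/day.

29.6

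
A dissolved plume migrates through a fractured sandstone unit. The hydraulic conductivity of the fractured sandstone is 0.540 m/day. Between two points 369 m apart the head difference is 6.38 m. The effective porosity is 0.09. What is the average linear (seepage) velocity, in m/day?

Hydraulic gradient i = Δh / L = 6.38 / 369 = 0.01729.
Darcy flux q = K · i = 0.5400 × 0.01729 = 0.009337 m/day.
Seepage velocity v = q / n_e = 0.009337 / 0.09 = 0.1037 m/day.

0.104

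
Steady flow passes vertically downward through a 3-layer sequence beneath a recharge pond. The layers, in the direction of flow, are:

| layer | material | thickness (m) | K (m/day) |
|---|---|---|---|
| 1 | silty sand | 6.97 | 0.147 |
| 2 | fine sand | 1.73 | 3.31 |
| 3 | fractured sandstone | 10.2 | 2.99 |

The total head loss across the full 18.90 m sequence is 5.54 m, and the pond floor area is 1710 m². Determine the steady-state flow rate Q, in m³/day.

Flow is perpendicular to layering, so the layers act in series and the equivalent K is the thickness-weighted harmonic mean.
Total thickness L = 6.97 + 1.73 + 10.2 = 18.90 m.
Σ(b_i/K_i) = 6.97/0.147 + 1.73/3.31 + 10.2/2.99 = 51.35 d.
K_eq = L / Σ(b_i/K_i) = 18.90 / 51.35 = 0.3681 m/day.
Q = K_eq · A · (Δh/L) = 0.3681 × 1710 × (5.54/18.90) = 184.5 m³/day.

184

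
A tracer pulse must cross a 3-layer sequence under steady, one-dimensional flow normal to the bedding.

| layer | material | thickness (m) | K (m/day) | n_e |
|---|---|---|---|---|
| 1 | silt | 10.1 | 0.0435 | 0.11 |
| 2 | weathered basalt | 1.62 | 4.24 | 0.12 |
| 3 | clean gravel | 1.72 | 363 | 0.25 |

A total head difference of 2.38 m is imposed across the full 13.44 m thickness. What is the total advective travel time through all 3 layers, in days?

170

With flow normal to the layers, continuity requires the same specific discharge q through every layer.
Σ(b_i/K_i) = 10.1/0.0435 + 1.62/4.24 + 1.72/363 = 232.6 d.
q = Δh / Σ(b_i/K_i) = 2.38 / 232.6 = 0.01023 m/day.
In each layer the seepage velocity is v_i = q/n_i, so the layer transit time is t_i = b_i·n_i / q:
  layer 1 (silt): t_1 = 10.1 × 0.11 / 0.01023 = 108.6 d
  layer 2 (weathered basalt): t_2 = 1.62 × 0.12 / 0.01023 = 19.00 d
  layer 3 (clean gravel): t_3 = 1.72 × 0.25 / 0.01023 = 42.02 d
Total t = Σ t_i = 169.6 days.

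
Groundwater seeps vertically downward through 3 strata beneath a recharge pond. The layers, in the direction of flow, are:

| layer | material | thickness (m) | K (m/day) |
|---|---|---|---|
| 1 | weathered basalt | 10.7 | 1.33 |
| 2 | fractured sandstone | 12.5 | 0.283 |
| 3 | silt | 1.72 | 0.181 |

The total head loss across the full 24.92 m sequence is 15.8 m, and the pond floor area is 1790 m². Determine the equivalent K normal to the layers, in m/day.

0.404

Flow is perpendicular to layering, so the layers act in series and the equivalent K is the thickness-weighted harmonic mean.
Total thickness L = 10.7 + 12.5 + 1.72 = 24.92 m.
Σ(b_i/K_i) = 10.7/1.33 + 12.5/0.283 + 1.72/0.181 = 61.72 d.
K_eq = L / Σ(b_i/K_i) = 24.92 / 61.72 = 0.4038 m/day.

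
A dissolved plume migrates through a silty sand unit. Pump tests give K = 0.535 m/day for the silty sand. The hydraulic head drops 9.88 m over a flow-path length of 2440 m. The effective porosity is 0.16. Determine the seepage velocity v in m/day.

0.0135

Hydraulic gradient i = Δh / L = 9.88 / 2440 = 0.004049.
Darcy flux q = K · i = 0.5350 × 0.004049 = 0.002166 m/day.
Seepage velocity v = q / n_e = 0.002166 / 0.16 = 0.01354 m/day.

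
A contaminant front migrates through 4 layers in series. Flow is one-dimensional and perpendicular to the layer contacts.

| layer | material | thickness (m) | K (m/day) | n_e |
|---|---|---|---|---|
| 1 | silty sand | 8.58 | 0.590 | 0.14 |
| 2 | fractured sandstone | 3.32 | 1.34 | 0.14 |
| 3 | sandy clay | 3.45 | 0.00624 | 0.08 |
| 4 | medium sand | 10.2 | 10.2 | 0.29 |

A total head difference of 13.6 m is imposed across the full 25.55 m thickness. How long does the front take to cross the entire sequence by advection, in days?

206

With flow normal to the layers, continuity requires the same specific discharge q through every layer.
Σ(b_i/K_i) = 8.58/0.590 + 3.32/1.34 + 3.45/0.00624 + 10.2/10.2 = 570.9 d.
q = Δh / Σ(b_i/K_i) = 13.6 / 570.9 = 0.02382 m/day.
In each layer the seepage velocity is v_i = q/n_i, so the layer transit time is t_i = b_i·n_i / q:
  layer 1 (silty sand): t_1 = 8.58 × 0.14 / 0.02382 = 50.42 d
  layer 2 (fractured sandstone): t_2 = 3.32 × 0.14 / 0.02382 = 19.51 d
  layer 3 (sandy clay): t_3 = 3.45 × 0.08 / 0.02382 = 11.59 d
  layer 4 (medium sand): t_4 = 10.2 × 0.29 / 0.02382 = 124.2 d
Total t = Σ t_i = 205.7 days.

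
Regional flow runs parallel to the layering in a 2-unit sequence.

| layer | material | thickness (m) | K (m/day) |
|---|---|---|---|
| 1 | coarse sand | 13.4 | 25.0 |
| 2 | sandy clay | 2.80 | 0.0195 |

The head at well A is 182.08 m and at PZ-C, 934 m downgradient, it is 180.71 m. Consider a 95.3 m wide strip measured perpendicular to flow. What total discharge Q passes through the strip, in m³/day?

Flow is parallel to layering, so each bed carries its own Darcy discharge and the transmissivities add.
Σ(K_i·b_i) = 25.0×13.4 + 0.0195×2.80 = 335.1 m²/day.
Hydraulic gradient i = (182.08 − 180.71) / 934 = 1.37 / 934 = 0.001467.
Q = Σ(K_i·b_i) · W · i = 335.1 × 95.3 × 0.001467 = 46.84 m³/day.

46.8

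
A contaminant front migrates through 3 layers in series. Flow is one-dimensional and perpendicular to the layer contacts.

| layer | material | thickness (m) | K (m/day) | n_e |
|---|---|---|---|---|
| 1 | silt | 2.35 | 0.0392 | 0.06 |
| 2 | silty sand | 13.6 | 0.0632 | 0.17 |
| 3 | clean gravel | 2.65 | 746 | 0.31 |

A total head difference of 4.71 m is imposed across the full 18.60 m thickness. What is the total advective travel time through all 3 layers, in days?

With flow normal to the layers, continuity requires the same specific discharge q through every layer.
Σ(b_i/K_i) = 2.35/0.0392 + 13.6/0.0632 + 2.65/746 = 275.1 d.
q = Δh / Σ(b_i/K_i) = 4.71 / 275.1 = 0.01712 m/day.
In each layer the seepage velocity is v_i = q/n_i, so the layer transit time is t_i = b_i·n_i / q:
  layer 1 (silt): t_1 = 2.35 × 0.06 / 0.01712 = 8.237 d
  layer 2 (silty sand): t_2 = 13.6 × 0.17 / 0.01712 = 135.1 d
  layer 3 (clean gravel): t_3 = 2.65 × 0.31 / 0.01712 = 47.99 d
Total t = Σ t_i = 191.3 days.

191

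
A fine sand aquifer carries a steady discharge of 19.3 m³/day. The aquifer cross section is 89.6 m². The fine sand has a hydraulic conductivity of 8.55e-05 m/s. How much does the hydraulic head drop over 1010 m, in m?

Convert K: 8.55e-05 m/s × 86400 = 7.387 m/day.
From Q = K·A·i, i = Q / (K·A) = 19.3 / (7.387 × 89.60) = 0.02916.
Head loss Δh = i · L = 0.02916 × 1010 = 29.45 m.

29.5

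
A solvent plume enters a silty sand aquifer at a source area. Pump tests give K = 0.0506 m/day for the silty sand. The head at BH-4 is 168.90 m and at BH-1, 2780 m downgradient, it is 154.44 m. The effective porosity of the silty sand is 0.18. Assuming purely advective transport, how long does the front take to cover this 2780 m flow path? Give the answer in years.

5210

Hydraulic gradient i = (168.90 − 154.44) / 2780 = 14.46 / 2780 = 0.005201.
Darcy flux q = K · i = 0.05060 × 0.005201 = 0.0002632 m/day.
Seepage velocity v = q / n_e = 0.0002632 / 0.18 = 0.001462 m/day.
Travel time t = L / v = 2780 / 0.001462 = 1.901e+06 days = 5205 years.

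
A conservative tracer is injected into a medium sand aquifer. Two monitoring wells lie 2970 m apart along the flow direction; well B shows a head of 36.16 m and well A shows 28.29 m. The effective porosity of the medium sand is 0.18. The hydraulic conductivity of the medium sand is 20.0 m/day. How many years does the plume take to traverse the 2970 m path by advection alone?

27.6

Hydraulic gradient i = (36.16 − 28.29) / 2970 = 7.87 / 2970 = 0.002650.
Darcy flux q = K · i = 20.00 × 0.002650 = 0.05300 m/day.
Seepage velocity v = q / n_e = 0.05300 / 0.18 = 0.2944 m/day.
Travel time t = L / v = 2970 / 0.2944 = 10087 days = 27.62 years.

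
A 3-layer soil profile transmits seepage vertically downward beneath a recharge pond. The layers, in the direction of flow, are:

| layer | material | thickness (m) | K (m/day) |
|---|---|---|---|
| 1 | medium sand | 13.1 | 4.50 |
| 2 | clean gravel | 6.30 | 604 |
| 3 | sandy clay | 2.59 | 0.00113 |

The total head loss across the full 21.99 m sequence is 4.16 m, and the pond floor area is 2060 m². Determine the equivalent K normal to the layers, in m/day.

Flow is perpendicular to layering, so the layers act in series and the equivalent K is the thickness-weighted harmonic mean.
Total thickness L = 13.1 + 6.30 + 2.59 = 21.99 m.
Σ(b_i/K_i) = 13.1/4.50 + 6.30/604 + 2.59/0.00113 = 2295 d.
K_eq = L / Σ(b_i/K_i) = 21.99 / 2295 = 0.009582 m/day.

0.00958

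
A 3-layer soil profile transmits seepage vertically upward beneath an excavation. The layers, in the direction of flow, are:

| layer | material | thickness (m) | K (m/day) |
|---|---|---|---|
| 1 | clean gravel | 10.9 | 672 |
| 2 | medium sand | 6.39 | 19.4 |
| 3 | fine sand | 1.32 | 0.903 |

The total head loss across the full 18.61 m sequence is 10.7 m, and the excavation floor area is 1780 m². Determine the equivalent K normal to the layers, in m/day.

Flow is perpendicular to layering, so the layers act in series and the equivalent K is the thickness-weighted harmonic mean.
Total thickness L = 10.9 + 6.39 + 1.32 = 18.61 m.
Σ(b_i/K_i) = 10.9/672 + 6.39/19.4 + 1.32/0.903 = 1.807 d.
K_eq = L / Σ(b_i/K_i) = 18.61 / 1.807 = 10.30 m/day.

10.3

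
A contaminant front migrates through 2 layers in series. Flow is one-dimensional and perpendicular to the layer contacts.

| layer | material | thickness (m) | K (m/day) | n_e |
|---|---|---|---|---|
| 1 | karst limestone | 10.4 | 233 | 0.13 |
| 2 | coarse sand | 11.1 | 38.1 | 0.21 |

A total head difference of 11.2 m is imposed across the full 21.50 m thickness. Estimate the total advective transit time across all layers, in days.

With flow normal to the layers, continuity requires the same specific discharge q through every layer.
Σ(b_i/K_i) = 10.4/233 + 11.1/38.1 = 0.3360 d.
q = Δh / Σ(b_i/K_i) = 11.2 / 0.3360 = 33.34 m/day.
In each layer the seepage velocity is v_i = q/n_i, so the layer transit time is t_i = b_i·n_i / q:
  layer 1 (karst limestone): t_1 = 10.4 × 0.13 / 33.34 = 0.04056 d
  layer 2 (coarse sand): t_2 = 11.1 × 0.21 / 33.34 = 0.06992 d
Total t = Σ t_i = 0.1105 days.

0.110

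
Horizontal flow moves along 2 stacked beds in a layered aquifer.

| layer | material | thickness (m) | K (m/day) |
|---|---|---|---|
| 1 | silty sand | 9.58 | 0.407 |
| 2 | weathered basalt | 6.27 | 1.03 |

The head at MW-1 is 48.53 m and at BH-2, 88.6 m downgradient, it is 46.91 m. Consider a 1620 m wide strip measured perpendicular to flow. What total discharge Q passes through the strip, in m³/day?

Flow is parallel to layering, so each bed carries its own Darcy discharge and the transmissivities add.
Σ(K_i·b_i) = 0.407×9.58 + 1.03×6.27 = 10.36 m²/day.
Hydraulic gradient i = (48.53 − 46.91) / 88.6 = 1.62 / 88.6 = 0.01828.
Q = Σ(K_i·b_i) · W · i = 10.36 × 1620 × 0.01828 = 306.8 m³/day.

307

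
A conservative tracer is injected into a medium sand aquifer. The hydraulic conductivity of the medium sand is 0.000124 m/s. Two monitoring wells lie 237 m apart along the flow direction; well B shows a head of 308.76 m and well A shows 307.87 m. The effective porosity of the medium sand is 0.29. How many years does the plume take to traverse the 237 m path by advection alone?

4.68

Convert K: 0.000124 m/s × 86400 = 10.71 m/day.
Hydraulic gradient i = (308.76 − 307.87) / 237 = 0.89 / 237 = 0.003755.
Darcy flux q = K · i = 10.71 × 0.003755 = 0.04023 m/day.
Seepage velocity v = q / n_e = 0.04023 / 0.29 = 0.1387 m/day.
Travel time t = L / v = 237 / 0.1387 = 1708 days = 4.677 years.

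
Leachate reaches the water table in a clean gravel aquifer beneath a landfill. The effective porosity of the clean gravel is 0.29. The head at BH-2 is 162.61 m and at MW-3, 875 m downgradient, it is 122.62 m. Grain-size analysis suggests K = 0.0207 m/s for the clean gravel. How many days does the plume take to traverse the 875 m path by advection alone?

Convert K: 0.0207 m/s × 86400 = 1788 m/day.
Hydraulic gradient i = (162.61 − 122.62) / 875 = 39.99 / 875 = 0.04570.
Darcy flux q = K · i = 1788 × 0.04570 = 81.74 m/day.
Seepage velocity v = q / n_e = 81.74 / 0.29 = 281.9 m/day.
Travel time t = L / v = 875 / 281.9 = 3.104 days.

3.10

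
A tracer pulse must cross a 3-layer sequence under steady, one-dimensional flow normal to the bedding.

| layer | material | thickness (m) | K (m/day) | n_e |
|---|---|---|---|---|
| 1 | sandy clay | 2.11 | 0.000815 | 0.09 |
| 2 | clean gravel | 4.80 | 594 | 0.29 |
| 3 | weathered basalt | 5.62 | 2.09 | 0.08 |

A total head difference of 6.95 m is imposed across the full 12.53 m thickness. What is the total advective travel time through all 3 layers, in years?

With flow normal to the layers, continuity requires the same specific discharge q through every layer.
Σ(b_i/K_i) = 2.11/0.000815 + 4.80/594 + 5.62/2.09 = 2592 d.
q = Δh / Σ(b_i/K_i) = 6.95 / 2592 = 0.002682 m/day.
In each layer the seepage velocity is v_i = q/n_i, so the layer transit time is t_i = b_i·n_i / q:
  layer 1 (sandy clay): t_1 = 2.11 × 0.09 / 0.002682 = 70.81 d
  layer 2 (clean gravel): t_2 = 4.80 × 0.29 / 0.002682 = 519.1 d
  layer 3 (weathered basalt): t_3 = 5.62 × 0.08 / 0.002682 = 167.7 d
Total t = Σ t_i = 757.5 days = 2.074 years.

2.07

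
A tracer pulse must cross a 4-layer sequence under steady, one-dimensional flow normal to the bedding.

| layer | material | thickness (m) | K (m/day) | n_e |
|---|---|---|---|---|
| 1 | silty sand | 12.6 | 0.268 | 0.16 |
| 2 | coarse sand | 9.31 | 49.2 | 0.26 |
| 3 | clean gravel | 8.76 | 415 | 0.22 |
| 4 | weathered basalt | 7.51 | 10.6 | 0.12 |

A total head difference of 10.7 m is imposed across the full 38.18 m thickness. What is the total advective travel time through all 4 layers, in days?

32.5

With flow normal to the layers, continuity requires the same specific discharge q through every layer.
Σ(b_i/K_i) = 12.6/0.268 + 9.31/49.2 + 8.76/415 + 7.51/10.6 = 47.93 d.
q = Δh / Σ(b_i/K_i) = 10.7 / 47.93 = 0.2232 m/day.
In each layer the seepage velocity is v_i = q/n_i, so the layer transit time is t_i = b_i·n_i / q:
  layer 1 (silty sand): t_1 = 12.6 × 0.16 / 0.2232 = 9.031 d
  layer 2 (coarse sand): t_2 = 9.31 × 0.26 / 0.2232 = 10.84 d
  layer 3 (clean gravel): t_3 = 8.76 × 0.22 / 0.2232 = 8.633 d
  layer 4 (weathered basalt): t_4 = 7.51 × 0.12 / 0.2232 = 4.037 d
Total t = Σ t_i = 32.55 days.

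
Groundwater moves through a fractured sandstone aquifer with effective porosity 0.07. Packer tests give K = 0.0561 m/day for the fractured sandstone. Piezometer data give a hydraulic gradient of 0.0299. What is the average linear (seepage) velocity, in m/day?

0.0240

Hydraulic gradient i = 0.0299.
Darcy flux q = K · i = 0.05610 × 0.02990 = 0.001677 m/day.
Seepage velocity v = q / n_e = 0.001677 / 0.07 = 0.02396 m/day.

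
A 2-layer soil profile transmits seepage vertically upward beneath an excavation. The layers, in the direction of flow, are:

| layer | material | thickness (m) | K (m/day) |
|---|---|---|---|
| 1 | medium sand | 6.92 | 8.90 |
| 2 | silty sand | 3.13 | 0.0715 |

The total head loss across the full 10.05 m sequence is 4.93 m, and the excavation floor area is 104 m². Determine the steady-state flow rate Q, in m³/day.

Flow is perpendicular to layering, so the layers act in series and the equivalent K is the thickness-weighted harmonic mean.
Total thickness L = 6.92 + 3.13 = 10.05 m.
Σ(b_i/K_i) = 6.92/8.90 + 3.13/0.0715 = 44.55 d.
K_eq = L / Σ(b_i/K_i) = 10.05 / 44.55 = 0.2256 m/day.
Q = K_eq · A · (Δh/L) = 0.2256 × 104 × (4.93/10.05) = 11.51 m³/day.

11.5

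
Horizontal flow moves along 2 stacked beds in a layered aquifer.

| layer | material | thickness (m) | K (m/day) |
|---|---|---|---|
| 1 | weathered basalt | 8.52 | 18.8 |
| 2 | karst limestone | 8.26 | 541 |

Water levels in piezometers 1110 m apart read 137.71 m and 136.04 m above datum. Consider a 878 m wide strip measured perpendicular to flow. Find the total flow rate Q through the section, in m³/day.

Flow is parallel to layering, so each bed carries its own Darcy discharge and the transmissivities add.
Σ(K_i·b_i) = 18.8×8.52 + 541×8.26 = 4629 m²/day.
Hydraulic gradient i = (137.71 − 136.04) / 1110 = 1.67 / 1110 = 0.001505.
Q = Σ(K_i·b_i) · W · i = 4629 × 878 × 0.001505 = 6114 m³/day.

6110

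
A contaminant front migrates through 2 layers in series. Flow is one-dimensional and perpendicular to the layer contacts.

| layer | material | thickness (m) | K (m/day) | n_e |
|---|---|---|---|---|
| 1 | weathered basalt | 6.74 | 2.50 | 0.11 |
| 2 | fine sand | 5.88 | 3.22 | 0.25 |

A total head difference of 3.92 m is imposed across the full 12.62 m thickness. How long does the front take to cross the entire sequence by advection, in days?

2.55

With flow normal to the layers, continuity requires the same specific discharge q through every layer.
Σ(b_i/K_i) = 6.74/2.50 + 5.88/3.22 = 4.522 d.
q = Δh / Σ(b_i/K_i) = 3.92 / 4.522 = 0.8669 m/day.
In each layer the seepage velocity is v_i = q/n_i, so the layer transit time is t_i = b_i·n_i / q:
  layer 1 (weathered basalt): t_1 = 6.74 × 0.11 / 0.8669 = 0.8553 d
  layer 2 (fine sand): t_2 = 5.88 × 0.25 / 0.8669 = 1.696 d
Total t = Σ t_i = 2.551 days.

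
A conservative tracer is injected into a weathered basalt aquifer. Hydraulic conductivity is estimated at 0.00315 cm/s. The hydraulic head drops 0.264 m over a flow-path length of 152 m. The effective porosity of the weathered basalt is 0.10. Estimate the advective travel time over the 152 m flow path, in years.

8.80

Convert K: 0.00315 cm/s × 864 = 2.722 m/day.
Hydraulic gradient i = Δh / L = 0.264 / 152 = 0.001737.
Darcy flux q = K · i = 2.722 × 0.001737 = 0.004727 m/day.
Seepage velocity v = q / n_e = 0.004727 / 0.10 = 0.04727 m/day.
Travel time t = L / v = 152 / 0.04727 = 3216 days = 8.804 years.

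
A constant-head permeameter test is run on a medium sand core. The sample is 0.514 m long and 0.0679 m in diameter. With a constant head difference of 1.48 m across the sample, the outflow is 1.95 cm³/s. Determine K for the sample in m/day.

16.2

Cross-sectional area A = π·(d/2)² = π × (0.0679/2)² = 0.003621 m².
Convert discharge: 1.95 cm³/s = 1.950e-06 m³/s.
Darcy's law rearranged: K = Q·L / (A·Δh) = 1.950e-06 × 0.514 / (0.003621 × 1.48) = 0.0001870 m/s = 16.16 m/day.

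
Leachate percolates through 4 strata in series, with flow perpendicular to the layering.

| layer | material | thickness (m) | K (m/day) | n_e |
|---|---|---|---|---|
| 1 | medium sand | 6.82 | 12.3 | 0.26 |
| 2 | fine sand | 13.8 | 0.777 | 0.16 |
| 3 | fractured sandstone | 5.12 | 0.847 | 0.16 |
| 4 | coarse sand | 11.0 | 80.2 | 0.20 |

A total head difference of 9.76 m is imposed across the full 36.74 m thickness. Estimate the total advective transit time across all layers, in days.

17.6

With flow normal to the layers, continuity requires the same specific discharge q through every layer.
Σ(b_i/K_i) = 6.82/12.3 + 13.8/0.777 + 5.12/0.847 + 11.0/80.2 = 24.50 d.
q = Δh / Σ(b_i/K_i) = 9.76 / 24.50 = 0.3984 m/day.
In each layer the seepage velocity is v_i = q/n_i, so the layer transit time is t_i = b_i·n_i / q:
  layer 1 (medium sand): t_1 = 6.82 × 0.26 / 0.3984 = 4.451 d
  layer 2 (fine sand): t_2 = 13.8 × 0.16 / 0.3984 = 5.542 d
  layer 3 (fractured sandstone): t_3 = 5.12 × 0.16 / 0.3984 = 2.056 d
  layer 4 (coarse sand): t_4 = 11.0 × 0.20 / 0.3984 = 5.522 d
Total t = Σ t_i = 17.57 days.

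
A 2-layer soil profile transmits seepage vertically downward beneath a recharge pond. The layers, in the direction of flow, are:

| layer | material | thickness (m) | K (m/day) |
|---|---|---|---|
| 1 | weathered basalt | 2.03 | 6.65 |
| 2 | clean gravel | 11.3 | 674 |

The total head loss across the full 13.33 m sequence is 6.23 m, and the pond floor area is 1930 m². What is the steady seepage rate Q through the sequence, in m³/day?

Flow is perpendicular to layering, so the layers act in series and the equivalent K is the thickness-weighted harmonic mean.
Total thickness L = 2.03 + 11.3 = 13.33 m.
Σ(b_i/K_i) = 2.03/6.65 + 11.3/674 = 0.3220 d.
K_eq = L / Σ(b_i/K_i) = 13.33 / 0.3220 = 41.39 m/day.
Q = K_eq · A · (Δh/L) = 41.39 × 1930 × (6.23/13.33) = 37338 m³/day.

37300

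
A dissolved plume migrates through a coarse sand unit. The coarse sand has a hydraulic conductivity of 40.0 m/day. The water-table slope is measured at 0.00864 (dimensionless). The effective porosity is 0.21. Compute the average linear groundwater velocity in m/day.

1.65

Hydraulic gradient i = 0.00864.
Darcy flux q = K · i = 40.00 × 0.008640 = 0.3456 m/day.
Seepage velocity v = q / n_e = 0.3456 / 0.21 = 1.646 m/day.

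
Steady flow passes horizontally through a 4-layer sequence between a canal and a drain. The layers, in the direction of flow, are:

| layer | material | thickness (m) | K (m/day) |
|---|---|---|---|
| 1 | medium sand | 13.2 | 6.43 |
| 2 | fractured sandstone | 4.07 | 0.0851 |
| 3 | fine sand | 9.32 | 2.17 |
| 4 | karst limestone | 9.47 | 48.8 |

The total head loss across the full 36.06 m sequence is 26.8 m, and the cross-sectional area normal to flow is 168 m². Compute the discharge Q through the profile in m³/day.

Flow is perpendicular to layering, so the layers act in series and the equivalent K is the thickness-weighted harmonic mean.
Total thickness L = 13.2 + 4.07 + 9.32 + 9.47 = 36.06 m.
Σ(b_i/K_i) = 13.2/6.43 + 4.07/0.0851 + 9.32/2.17 + 9.47/48.8 = 54.37 d.
K_eq = L / Σ(b_i/K_i) = 36.06 / 54.37 = 0.6633 m/day.
Q = K_eq · A · (Δh/L) = 0.6633 × 168 × (26.8/36.06) = 82.81 m³/day.

82.8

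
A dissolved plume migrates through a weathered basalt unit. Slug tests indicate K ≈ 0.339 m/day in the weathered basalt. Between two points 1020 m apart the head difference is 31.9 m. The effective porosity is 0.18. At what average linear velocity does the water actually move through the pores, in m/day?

0.0589

Hydraulic gradient i = Δh / L = 31.9 / 1020 = 0.03127.
Darcy flux q = K · i = 0.3390 × 0.03127 = 0.01060 m/day.
Seepage velocity v = q / n_e = 0.01060 / 0.18 = 0.05890 m/day.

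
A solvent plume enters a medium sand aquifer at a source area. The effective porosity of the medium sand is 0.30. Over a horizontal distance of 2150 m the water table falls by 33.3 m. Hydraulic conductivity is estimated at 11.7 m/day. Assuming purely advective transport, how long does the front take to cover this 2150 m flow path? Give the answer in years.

9.74

Hydraulic gradient i = Δh / L = 33.3 / 2150 = 0.01549.
Darcy flux q = K · i = 11.70 × 0.01549 = 0.1812 m/day.
Seepage velocity v = q / n_e = 0.1812 / 0.30 = 0.6040 m/day.
Travel time t = L / v = 2150 / 0.6040 = 3559 days = 9.745 years.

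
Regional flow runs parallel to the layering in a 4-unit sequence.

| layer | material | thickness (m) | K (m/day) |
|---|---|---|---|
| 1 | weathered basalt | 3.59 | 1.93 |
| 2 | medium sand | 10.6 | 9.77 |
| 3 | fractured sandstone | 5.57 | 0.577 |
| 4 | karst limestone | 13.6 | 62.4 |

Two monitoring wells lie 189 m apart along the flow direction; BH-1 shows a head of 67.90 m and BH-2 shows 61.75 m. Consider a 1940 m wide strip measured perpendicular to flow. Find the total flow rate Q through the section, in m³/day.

60700

Flow is parallel to layering, so each bed carries its own Darcy discharge and the transmissivities add.
Σ(K_i·b_i) = 1.93×3.59 + 9.77×10.6 + 0.577×5.57 + 62.4×13.6 = 962.3 m²/day.
Hydraulic gradient i = (67.90 − 61.75) / 189 = 6.15 / 189 = 0.03254.
Q = Σ(K_i·b_i) · W · i = 962.3 × 1940 × 0.03254 = 60750 m³/day.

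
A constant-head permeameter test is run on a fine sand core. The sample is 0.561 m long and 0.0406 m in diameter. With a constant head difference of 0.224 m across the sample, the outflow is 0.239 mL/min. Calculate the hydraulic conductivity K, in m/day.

0.666

Cross-sectional area A = π·(d/2)² = π × (0.0406/2)² = 0.001295 m².
Convert discharge: 0.239 mL/min = 3.983e-09 m³/s.
Darcy's law rearranged: K = Q·L / (A·Δh) = 3.983e-09 × 0.561 / (0.001295 × 0.224) = 7.706e-06 m/s = 0.6658 m/day.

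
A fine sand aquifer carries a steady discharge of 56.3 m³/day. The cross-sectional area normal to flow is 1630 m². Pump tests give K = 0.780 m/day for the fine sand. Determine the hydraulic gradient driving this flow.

From Q = K·A·i, i = Q / (K·A) = 56.3 / (0.7800 × 1630) = 0.04428.

0.0443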